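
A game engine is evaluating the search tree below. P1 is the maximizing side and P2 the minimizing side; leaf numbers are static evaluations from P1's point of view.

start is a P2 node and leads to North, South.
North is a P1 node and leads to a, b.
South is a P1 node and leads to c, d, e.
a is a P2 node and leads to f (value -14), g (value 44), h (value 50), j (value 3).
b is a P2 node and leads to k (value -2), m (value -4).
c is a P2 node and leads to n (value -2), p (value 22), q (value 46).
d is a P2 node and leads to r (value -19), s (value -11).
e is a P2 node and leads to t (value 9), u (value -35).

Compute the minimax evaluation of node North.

-4

a (P2): min(-14, 44, 50, 3) = -14
b (P2): min(-2, -4) = -4
North (P1): max(-14, -4) = -4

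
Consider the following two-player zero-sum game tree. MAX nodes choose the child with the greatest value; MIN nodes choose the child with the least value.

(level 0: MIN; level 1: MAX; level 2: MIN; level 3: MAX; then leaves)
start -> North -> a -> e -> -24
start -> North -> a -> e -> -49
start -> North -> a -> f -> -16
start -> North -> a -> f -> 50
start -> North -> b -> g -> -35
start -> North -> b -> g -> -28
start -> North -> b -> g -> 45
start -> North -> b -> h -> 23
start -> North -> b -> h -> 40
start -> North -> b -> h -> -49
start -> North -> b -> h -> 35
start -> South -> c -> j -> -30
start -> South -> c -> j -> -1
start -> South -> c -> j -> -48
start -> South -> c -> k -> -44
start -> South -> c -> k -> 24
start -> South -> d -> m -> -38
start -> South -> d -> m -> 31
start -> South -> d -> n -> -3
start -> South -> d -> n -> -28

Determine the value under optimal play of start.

e (MAX): max(-24, -49) = -24
f (MAX): max(-16, 50) = 50
a (MIN): min(-24, 50) = -24
g (MAX): max(-35, -28, 45) = 45
h (MAX): max(23, 40, -49, 35) = 40
b (MIN): min(45, 40) = 40
North (MAX): max(-24, 40) = 40
j (MAX): max(-30, -1, -48) = -1
k (MAX): max(-44, 24) = 24
c (MIN): min(-1, 24) = -1
m (MAX): max(-38, 31) = 31
n (MAX): max(-3, -28) = -3
d (MIN): min(31, -3) = -3
South (MAX): max(-1, -3) = -1
start (MIN): min(40, -1) = -1

-1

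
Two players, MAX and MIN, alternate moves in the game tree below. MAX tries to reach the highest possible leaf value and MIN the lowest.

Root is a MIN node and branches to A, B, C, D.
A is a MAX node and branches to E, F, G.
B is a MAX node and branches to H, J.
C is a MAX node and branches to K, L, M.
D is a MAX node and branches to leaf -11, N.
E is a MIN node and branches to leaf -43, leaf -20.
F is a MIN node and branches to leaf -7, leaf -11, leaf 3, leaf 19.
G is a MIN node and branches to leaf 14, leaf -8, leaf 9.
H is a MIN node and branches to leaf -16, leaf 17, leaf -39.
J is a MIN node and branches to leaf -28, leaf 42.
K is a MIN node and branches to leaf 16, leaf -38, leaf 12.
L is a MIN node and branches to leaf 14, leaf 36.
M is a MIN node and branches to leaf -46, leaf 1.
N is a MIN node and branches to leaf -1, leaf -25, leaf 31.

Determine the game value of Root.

-28

E (MIN): min(-43, -20) = -43
F (MIN): min(-7, -11, 3, 19) = -11
G (MIN): min(14, -8, 9) = -8
A (MAX): max(-43, -11, -8) = -8
H (MIN): min(-16, 17, -39) = -39
J (MIN): min(-28, 42) = -28
B (MAX): max(-39, -28) = -28
K (MIN): min(16, -38, 12) = -38
L (MIN): min(14, 36) = 14
M (MIN): min(-46, 1) = -46
C (MAX): max(-38, 14, -46) = 14
N (MIN): min(-1, -25, 31) = -25
D (MAX): max(-11, -25) = -11
Root (MIN): min(-8, -28, 14, -11) = -28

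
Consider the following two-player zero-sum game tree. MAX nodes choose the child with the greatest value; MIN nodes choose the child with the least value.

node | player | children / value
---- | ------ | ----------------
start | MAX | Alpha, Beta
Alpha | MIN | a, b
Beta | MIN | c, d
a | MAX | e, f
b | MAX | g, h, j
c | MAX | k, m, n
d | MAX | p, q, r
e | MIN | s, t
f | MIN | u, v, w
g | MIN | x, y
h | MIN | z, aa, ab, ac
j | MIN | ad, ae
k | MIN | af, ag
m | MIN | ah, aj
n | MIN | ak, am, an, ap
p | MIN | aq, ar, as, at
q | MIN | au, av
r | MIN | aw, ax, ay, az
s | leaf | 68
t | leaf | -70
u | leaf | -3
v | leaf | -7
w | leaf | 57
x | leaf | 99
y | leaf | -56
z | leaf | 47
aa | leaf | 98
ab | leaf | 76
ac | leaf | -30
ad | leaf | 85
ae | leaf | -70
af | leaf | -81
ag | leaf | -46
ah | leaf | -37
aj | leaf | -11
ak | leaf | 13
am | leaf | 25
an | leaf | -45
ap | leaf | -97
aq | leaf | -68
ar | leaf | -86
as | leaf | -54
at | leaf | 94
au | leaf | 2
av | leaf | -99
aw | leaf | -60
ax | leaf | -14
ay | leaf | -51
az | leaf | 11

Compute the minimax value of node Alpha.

e (MIN): min(68, -70) = -70
f (MIN): min(-3, -7, 57) = -7
a (MAX): max(-70, -7) = -7
g (MIN): min(99, -56) = -56
h (MIN): min(47, 98, 76, -30) = -30
j (MIN): min(85, -70) = -70
b (MAX): max(-56, -30, -70) = -30
Alpha (MIN): min(-7, -30) = -30

-30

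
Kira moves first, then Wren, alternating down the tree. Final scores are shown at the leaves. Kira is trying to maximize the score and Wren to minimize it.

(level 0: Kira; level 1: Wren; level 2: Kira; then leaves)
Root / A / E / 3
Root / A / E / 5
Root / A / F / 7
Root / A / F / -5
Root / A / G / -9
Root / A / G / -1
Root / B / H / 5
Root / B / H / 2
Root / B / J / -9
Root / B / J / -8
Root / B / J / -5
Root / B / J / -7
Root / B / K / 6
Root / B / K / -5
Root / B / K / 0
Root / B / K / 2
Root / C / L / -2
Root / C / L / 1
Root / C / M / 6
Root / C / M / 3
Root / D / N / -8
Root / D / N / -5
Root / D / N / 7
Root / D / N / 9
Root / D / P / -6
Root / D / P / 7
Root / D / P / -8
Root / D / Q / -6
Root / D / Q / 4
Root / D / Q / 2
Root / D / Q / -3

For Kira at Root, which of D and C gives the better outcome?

N (Kira): max(-8, -5, 7, 9) = 9
P (Kira): max(-6, 7, -8) = 7
Q (Kira): max(-6, 4, 2, -3) = 4
D (Wren): min(9, 7, 4) = 4
L (Kira): max(-2, 1) = 1
M (Kira): max(6, 3) = 6
C (Wren): min(1, 6) = 1
Kira prefers the higher value; D=4, C=1. D is better since 4 > 1.

D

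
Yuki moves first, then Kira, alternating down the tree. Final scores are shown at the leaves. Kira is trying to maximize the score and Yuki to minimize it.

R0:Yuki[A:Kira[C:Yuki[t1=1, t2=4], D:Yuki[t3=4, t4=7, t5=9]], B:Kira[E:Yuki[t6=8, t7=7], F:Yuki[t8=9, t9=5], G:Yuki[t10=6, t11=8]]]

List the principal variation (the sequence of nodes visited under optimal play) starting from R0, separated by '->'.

R0 -> A -> D -> t3

C (Yuki): min(1, 4) = 1
D (Yuki): min(4, 7, 9) = 4
A (Kira): max(1, 4) = 4
E (Yuki): min(8, 7) = 7
F (Yuki): min(9, 5) = 5
G (Yuki): min(6, 8) = 6
B (Kira): max(7, 5, 6) = 7
R0 (Yuki): min(4, 7) = 4
At R0, Yuki picks A (lowest: 4).
At A, Kira picks D (highest: 4).
At D, Yuki picks t3 (lowest: 4).
Terminal value 4.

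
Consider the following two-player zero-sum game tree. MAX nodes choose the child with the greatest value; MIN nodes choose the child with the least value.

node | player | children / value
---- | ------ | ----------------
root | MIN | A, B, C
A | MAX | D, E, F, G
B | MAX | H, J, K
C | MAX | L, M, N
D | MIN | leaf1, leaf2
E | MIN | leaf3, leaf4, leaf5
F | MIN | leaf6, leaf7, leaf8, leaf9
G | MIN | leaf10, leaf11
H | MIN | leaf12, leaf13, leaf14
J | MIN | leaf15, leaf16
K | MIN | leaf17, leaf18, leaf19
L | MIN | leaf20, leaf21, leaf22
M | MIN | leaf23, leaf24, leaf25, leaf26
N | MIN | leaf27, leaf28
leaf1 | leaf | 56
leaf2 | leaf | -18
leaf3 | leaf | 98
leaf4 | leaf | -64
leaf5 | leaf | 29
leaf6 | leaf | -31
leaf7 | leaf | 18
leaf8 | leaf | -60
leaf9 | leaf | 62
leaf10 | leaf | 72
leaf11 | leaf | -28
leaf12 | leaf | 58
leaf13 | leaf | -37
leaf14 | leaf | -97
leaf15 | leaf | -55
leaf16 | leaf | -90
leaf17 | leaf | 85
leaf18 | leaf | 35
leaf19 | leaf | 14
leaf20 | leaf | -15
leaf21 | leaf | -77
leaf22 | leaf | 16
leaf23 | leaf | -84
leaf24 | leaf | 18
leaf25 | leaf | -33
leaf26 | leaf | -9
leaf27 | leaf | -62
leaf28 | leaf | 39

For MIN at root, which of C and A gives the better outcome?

L (MIN): min(-15, -77, 16) = -77
M (MIN): min(-84, 18, -33, -9) = -84
N (MIN): min(-62, 39) = -62
C (MAX): max(-77, -84, -62) = -62
D (MIN): min(56, -18) = -18
E (MIN): min(98, -64, 29) = -64
F (MIN): min(-31, 18, -60, 62) = -60
G (MIN): min(72, -28) = -28
A (MAX): max(-18, -64, -60, -28) = -18
MIN prefers the lower value; C=-62, A=-18. C is better since -62 < -18.

C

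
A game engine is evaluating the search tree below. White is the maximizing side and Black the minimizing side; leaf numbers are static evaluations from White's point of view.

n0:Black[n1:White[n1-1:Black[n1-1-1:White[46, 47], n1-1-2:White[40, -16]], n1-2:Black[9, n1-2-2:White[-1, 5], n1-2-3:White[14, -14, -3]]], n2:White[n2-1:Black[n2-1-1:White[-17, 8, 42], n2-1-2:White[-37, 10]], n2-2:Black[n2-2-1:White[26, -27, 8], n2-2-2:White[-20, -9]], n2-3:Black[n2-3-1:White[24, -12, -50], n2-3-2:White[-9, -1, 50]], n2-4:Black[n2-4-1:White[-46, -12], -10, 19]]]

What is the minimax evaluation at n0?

n1-1-1 (White): max(46, 47) = 47
n1-1-2 (White): max(40, -16) = 40
n1-1 (Black): min(47, 40) = 40
n1-2-2 (White): max(-1, 5) = 5
n1-2-3 (White): max(14, -14, -3) = 14
n1-2 (Black): min(9, 5, 14) = 5
n1 (White): max(40, 5) = 40
n2-1-1 (White): max(-17, 8, 42) = 42
n2-1-2 (White): max(-37, 10) = 10
n2-1 (Black): min(42, 10) = 10
n2-2-1 (White): max(26, -27, 8) = 26
n2-2-2 (White): max(-20, -9) = -9
n2-2 (Black): min(26, -9) = -9
n2-3-1 (White): max(24, -12, -50) = 24
n2-3-2 (White): max(-9, -1, 50) = 50
n2-3 (Black): min(24, 50) = 24
n2-4-1 (White): max(-46, -12) = -12
n2-4 (Black): min(-12, -10, 19) = -12
n2 (White): max(10, -9, 24, -12) = 24
n0 (Black): min(40, 24) = 24

24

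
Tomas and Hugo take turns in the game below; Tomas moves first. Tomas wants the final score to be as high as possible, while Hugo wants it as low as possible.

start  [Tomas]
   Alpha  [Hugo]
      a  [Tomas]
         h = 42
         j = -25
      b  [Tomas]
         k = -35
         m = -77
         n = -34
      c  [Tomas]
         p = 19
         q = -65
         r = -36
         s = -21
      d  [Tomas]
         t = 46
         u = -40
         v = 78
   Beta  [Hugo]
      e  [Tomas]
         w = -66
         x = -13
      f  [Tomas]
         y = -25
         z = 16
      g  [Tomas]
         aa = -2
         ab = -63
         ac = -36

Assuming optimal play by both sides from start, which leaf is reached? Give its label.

a (Tomas): max(42, -25) = 42
b (Tomas): max(-35, -77, -34) = -34
c (Tomas): max(19, -65, -36, -21) = 19
d (Tomas): max(46, -40, 78) = 78
Alpha (Hugo): min(42, -34, 19, 78) = -34
e (Tomas): max(-66, -13) = -13
f (Tomas): max(-25, 16) = 16
g (Tomas): max(-2, -63, -36) = -2
Beta (Hugo): min(-13, 16, -2) = -13
start (Tomas): max(-34, -13) = -13
At start, Tomas picks Beta (highest: -13).
At Beta, Hugo picks e (lowest: -13).
At e, Tomas picks x (highest: -13).
Terminal value -13.

x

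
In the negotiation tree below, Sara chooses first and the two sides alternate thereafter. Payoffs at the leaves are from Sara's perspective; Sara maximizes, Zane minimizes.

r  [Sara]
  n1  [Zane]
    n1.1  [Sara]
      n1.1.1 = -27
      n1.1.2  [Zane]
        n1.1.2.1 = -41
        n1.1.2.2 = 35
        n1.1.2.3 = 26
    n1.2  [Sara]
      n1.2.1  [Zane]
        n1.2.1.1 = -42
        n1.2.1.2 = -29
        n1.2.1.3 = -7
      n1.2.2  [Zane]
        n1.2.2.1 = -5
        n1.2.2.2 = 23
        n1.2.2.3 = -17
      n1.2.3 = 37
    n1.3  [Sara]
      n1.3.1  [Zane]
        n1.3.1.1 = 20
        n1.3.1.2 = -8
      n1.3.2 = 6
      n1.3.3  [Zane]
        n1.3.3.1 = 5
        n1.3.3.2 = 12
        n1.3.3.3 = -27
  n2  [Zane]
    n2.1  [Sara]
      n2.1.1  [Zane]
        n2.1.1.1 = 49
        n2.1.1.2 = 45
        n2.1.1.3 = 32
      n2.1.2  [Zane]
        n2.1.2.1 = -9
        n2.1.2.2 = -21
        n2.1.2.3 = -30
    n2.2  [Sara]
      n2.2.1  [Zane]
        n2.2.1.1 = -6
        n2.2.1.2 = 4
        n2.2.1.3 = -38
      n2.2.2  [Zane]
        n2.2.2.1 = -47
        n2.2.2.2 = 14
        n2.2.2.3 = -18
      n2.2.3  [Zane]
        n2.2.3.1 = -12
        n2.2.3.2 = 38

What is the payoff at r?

-12

n1.1.2 (Zane): min(-41, 35, 26) = -41
n1.1 (Sara): max(-27, -41) = -27
n1.2.1 (Zane): min(-42, -29, -7) = -42
n1.2.2 (Zane): min(-5, 23, -17) = -17
n1.2 (Sara): max(-42, -17, 37) = 37
n1.3.1 (Zane): min(20, -8) = -8
n1.3.3 (Zane): min(5, 12, -27) = -27
n1.3 (Sara): max(-8, 6, -27) = 6
n1 (Zane): min(-27, 37, 6) = -27
n2.1.1 (Zane): min(49, 45, 32) = 32
n2.1.2 (Zane): min(-9, -21, -30) = -30
n2.1 (Sara): max(32, -30) = 32
n2.2.1 (Zane): min(-6, 4, -38) = -38
n2.2.2 (Zane): min(-47, 14, -18) = -47
n2.2.3 (Zane): min(-12, 38) = -12
n2.2 (Sara): max(-38, -47, -12) = -12
n2 (Zane): min(32, -12) = -12
r (Sara): max(-27, -12) = -12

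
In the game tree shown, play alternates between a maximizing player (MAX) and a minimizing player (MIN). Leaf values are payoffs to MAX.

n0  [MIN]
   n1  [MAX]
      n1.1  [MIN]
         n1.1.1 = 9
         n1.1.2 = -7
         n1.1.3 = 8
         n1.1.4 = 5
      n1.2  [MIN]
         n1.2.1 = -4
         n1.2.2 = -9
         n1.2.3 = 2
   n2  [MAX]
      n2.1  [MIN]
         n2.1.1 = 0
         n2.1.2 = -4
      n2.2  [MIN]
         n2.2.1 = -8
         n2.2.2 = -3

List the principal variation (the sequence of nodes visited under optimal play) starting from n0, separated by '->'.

n0 -> n1 -> n1.1 -> n1.1.2

n1.1 (MIN): min(9, -7, 8, 5) = -7
n1.2 (MIN): min(-4, -9, 2) = -9
n1 (MAX): max(-7, -9) = -7
n2.1 (MIN): min(0, -4) = -4
n2.2 (MIN): min(-8, -3) = -8
n2 (MAX): max(-4, -8) = -4
n0 (MIN): min(-7, -4) = -7
At n0, MIN picks n1 (lowest: -7).
At n1, MAX picks n1.1 (highest: -7).
At n1.1, MIN picks n1.1.2 (lowest: -7).
Terminal value -7.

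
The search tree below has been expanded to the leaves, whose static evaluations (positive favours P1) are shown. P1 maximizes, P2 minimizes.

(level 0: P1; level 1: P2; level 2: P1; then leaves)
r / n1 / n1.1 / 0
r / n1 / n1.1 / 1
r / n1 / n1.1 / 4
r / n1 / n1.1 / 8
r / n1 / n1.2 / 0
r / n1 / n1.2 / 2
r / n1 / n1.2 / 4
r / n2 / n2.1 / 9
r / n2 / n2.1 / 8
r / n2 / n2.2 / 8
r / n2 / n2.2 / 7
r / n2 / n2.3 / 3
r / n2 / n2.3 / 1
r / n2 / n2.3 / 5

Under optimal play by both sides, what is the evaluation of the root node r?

n1.1 (P1): max(0, 1, 4, 8) = 8
n1.2 (P1): max(0, 2, 4) = 4
n1 (P2): min(8, 4) = 4
n2.1 (P1): max(9, 8) = 9
n2.2 (P1): max(8, 7) = 8
n2.3 (P1): max(3, 1, 5) = 5
n2 (P2): min(9, 8, 5) = 5
r (P1): max(4, 5) = 5

5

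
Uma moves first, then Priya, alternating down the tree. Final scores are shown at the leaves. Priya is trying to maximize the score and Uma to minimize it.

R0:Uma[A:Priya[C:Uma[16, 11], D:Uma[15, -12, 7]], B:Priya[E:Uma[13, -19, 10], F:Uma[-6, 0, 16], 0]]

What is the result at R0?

C (Uma): min(16, 11) = 11
D (Uma): min(15, -12, 7) = -12
A (Priya): max(11, -12) = 11
E (Uma): min(13, -19, 10) = -19
F (Uma): min(-6, 0, 16) = -6
B (Priya): max(-19, -6, 0) = 0
R0 (Uma): min(11, 0) = 0

0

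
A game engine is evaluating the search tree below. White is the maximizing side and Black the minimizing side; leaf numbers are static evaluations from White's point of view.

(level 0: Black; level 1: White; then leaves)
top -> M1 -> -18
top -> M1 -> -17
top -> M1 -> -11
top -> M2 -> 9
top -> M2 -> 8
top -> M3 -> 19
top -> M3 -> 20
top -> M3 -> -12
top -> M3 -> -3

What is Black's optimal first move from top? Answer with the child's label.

M1

M1 (White): max(-18, -17, -11) = -11
M2 (White): max(9, 8) = 9
M3 (White): max(19, 20, -12, -3) = 20
top (Black): min(-11, 9, 20) = -11
Black at top wants the lowest of {M1=-11, M2=9, M3=20}, so chooses M1.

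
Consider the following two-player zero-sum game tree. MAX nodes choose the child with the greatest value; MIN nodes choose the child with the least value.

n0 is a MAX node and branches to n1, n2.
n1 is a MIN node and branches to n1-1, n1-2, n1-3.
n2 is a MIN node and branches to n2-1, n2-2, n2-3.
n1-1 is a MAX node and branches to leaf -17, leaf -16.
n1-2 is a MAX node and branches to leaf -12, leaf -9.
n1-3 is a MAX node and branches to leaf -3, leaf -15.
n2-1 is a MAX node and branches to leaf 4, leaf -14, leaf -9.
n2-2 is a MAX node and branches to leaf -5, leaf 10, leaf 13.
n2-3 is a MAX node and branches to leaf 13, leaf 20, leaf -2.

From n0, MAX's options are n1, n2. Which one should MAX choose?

n2

n1-1 (MAX): max(-17, -16) = -16
n1-2 (MAX): max(-12, -9) = -9
n1-3 (MAX): max(-3, -15) = -3
n1 (MIN): min(-16, -9, -3) = -16
n2-1 (MAX): max(4, -14, -9) = 4
n2-2 (MAX): max(-5, 10, 13) = 13
n2-3 (MAX): max(13, 20, -2) = 20
n2 (MIN): min(4, 13, 20) = 4
n0 (MAX): max(-16, 4) = 4
MAX at n0 wants the highest of {n1=-16, n2=4}, so chooses n2.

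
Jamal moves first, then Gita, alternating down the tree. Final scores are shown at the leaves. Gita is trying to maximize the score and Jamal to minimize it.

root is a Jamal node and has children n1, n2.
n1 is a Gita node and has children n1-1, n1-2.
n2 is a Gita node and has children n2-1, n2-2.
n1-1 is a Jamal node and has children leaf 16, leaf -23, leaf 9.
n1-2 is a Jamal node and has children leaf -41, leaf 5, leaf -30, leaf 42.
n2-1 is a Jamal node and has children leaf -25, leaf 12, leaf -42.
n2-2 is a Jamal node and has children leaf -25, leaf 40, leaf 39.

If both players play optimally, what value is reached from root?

n1-1 (Jamal): min(16, -23, 9) = -23
n1-2 (Jamal): min(-41, 5, -30, 42) = -41
n1 (Gita): max(-23, -41) = -23
n2-1 (Jamal): min(-25, 12, -42) = -42
n2-2 (Jamal): min(-25, 40, 39) = -25
n2 (Gita): max(-42, -25) = -25
root (Jamal): min(-23, -25) = -25

-25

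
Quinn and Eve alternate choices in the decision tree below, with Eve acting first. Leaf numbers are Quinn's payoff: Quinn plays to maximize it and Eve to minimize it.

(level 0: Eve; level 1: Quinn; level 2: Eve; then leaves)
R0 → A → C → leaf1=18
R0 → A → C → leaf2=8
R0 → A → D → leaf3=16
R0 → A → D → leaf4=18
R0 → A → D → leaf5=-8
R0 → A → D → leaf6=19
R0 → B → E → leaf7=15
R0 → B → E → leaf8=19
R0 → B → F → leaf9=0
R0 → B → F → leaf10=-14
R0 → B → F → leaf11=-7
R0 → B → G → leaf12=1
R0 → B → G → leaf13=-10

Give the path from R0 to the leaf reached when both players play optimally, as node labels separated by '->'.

C (Eve): min(18, 8) = 8
D (Eve): min(16, 18, -8, 19) = -8
A (Quinn): max(8, -8) = 8
E (Eve): min(15, 19) = 15
F (Eve): min(0, -14, -7) = -14
G (Eve): min(1, -10) = -10
B (Quinn): max(15, -14, -10) = 15
R0 (Eve): min(8, 15) = 8
At R0, Eve picks A (lowest: 8).
At A, Quinn picks C (highest: 8).
At C, Eve picks leaf2 (lowest: 8).
Terminal value 8.

R0 -> A -> C -> leaf2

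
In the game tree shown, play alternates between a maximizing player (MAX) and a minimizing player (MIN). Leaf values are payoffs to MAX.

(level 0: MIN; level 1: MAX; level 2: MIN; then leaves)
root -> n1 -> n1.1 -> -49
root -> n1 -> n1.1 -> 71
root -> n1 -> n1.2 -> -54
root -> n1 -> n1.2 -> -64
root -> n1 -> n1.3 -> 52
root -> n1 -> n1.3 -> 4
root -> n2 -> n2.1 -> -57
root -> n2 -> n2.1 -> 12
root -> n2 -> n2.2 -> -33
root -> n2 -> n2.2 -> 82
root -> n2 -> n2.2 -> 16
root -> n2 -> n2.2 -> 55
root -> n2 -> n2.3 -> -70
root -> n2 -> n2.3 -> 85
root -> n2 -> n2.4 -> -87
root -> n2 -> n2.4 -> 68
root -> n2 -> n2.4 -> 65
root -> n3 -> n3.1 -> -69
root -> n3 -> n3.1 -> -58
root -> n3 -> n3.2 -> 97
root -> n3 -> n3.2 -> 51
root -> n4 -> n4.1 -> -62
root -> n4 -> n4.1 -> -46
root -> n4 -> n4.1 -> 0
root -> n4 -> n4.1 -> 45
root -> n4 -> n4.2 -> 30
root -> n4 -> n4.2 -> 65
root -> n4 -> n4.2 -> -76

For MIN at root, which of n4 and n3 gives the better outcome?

n4.1 (MIN): min(-62, -46, 0, 45) = -62
n4.2 (MIN): min(30, 65, -76) = -76
n4 (MAX): max(-62, -76) = -62
n3.1 (MIN): min(-69, -58) = -69
n3.2 (MIN): min(97, 51) = 51
n3 (MAX): max(-69, 51) = 51
MIN prefers the lower value; n4=-62, n3=51. n4 is better since -62 < 51.

n4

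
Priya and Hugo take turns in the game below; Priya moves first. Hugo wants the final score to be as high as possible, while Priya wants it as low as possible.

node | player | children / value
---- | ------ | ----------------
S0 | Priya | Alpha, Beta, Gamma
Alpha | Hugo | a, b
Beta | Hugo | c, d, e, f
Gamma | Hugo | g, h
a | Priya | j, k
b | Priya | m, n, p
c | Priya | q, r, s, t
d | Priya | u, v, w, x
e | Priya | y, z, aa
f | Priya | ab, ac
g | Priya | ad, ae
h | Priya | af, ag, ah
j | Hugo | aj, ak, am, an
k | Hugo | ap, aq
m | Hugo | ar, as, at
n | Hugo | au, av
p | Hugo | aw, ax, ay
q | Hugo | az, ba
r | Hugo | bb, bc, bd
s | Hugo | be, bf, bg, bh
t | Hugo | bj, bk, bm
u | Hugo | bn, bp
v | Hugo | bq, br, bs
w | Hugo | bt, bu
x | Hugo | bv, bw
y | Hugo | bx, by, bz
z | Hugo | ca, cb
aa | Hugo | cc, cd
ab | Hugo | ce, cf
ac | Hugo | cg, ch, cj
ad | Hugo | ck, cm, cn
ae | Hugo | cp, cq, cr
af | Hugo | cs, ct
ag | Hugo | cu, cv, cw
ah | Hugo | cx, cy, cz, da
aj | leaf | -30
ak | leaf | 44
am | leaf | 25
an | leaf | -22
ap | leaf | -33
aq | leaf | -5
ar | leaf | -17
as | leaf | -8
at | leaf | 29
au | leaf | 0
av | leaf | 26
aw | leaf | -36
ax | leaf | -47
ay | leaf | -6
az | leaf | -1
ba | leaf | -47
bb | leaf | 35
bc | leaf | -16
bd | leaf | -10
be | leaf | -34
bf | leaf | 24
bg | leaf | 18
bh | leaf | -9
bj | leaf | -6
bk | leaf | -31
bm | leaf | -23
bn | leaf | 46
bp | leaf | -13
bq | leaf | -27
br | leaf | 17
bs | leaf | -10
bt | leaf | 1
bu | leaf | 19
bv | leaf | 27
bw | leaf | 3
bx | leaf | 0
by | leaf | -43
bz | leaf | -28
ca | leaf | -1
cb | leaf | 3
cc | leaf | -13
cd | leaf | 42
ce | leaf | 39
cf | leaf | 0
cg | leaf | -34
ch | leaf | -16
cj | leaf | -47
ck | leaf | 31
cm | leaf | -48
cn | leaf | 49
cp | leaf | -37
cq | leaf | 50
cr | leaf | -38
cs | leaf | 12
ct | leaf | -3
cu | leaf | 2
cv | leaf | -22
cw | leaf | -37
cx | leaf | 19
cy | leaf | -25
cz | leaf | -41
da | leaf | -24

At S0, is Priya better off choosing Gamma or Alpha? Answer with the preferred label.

ad (Hugo): max(31, -48, 49) = 49
ae (Hugo): max(-37, 50, -38) = 50
g (Priya): min(49, 50) = 49
af (Hugo): max(12, -3) = 12
ag (Hugo): max(2, -22, -37) = 2
ah (Hugo): max(19, -25, -41, -24) = 19
h (Priya): min(12, 2, 19) = 2
Gamma (Hugo): max(49, 2) = 49
j (Hugo): max(-30, 44, 25, -22) = 44
k (Hugo): max(-33, -5) = -5
a (Priya): min(44, -5) = -5
m (Hugo): max(-17, -8, 29) = 29
n (Hugo): max(0, 26) = 26
p (Hugo): max(-36, -47, -6) = -6
b (Priya): min(29, 26, -6) = -6
Alpha (Hugo): max(-5, -6) = -5
Priya prefers the lower value; Gamma=49, Alpha=-5. Alpha is better since -5 < 49.

Alpha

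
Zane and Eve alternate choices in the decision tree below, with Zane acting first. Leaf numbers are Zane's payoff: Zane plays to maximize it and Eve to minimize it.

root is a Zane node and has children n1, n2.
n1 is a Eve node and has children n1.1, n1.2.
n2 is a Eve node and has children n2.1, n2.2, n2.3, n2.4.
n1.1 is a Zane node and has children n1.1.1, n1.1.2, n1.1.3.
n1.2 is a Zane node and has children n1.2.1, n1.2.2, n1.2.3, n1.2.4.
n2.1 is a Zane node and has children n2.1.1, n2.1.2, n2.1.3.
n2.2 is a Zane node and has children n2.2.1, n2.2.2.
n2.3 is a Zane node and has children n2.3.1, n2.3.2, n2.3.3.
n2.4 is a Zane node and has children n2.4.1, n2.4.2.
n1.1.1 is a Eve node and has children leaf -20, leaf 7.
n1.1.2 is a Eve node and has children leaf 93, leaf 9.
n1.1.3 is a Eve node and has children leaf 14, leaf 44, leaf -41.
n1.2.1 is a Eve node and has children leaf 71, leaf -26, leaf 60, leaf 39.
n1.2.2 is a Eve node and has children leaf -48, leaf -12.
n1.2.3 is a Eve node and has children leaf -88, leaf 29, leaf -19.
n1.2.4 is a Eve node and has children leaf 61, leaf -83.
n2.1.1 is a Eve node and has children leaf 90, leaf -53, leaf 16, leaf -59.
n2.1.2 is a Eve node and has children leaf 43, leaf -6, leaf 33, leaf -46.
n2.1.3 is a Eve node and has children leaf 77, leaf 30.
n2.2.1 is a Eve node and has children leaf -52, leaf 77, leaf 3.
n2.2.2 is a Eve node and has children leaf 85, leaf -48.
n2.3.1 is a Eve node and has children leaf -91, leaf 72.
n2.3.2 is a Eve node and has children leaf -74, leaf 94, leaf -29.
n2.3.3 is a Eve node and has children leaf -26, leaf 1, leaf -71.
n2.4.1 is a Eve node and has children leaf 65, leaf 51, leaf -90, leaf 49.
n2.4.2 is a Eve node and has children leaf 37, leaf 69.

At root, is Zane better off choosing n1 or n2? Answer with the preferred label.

n1

n1.1.1 (Eve): min(-20, 7) = -20
n1.1.2 (Eve): min(93, 9) = 9
n1.1.3 (Eve): min(14, 44, -41) = -41
n1.1 (Zane): max(-20, 9, -41) = 9
n1.2.1 (Eve): min(71, -26, 60, 39) = -26
n1.2.2 (Eve): min(-48, -12) = -48
n1.2.3 (Eve): min(-88, 29, -19) = -88
n1.2.4 (Eve): min(61, -83) = -83
n1.2 (Zane): max(-26, -48, -88, -83) = -26
n1 (Eve): min(9, -26) = -26
n2.1.1 (Eve): min(90, -53, 16, -59) = -59
n2.1.2 (Eve): min(43, -6, 33, -46) = -46
n2.1.3 (Eve): min(77, 30) = 30
n2.1 (Zane): max(-59, -46, 30) = 30
n2.2.1 (Eve): min(-52, 77, 3) = -52
n2.2.2 (Eve): min(85, -48) = -48
n2.2 (Zane): max(-52, -48) = -48
n2.3.1 (Eve): min(-91, 72) = -91
n2.3.2 (Eve): min(-74, 94, -29) = -74
n2.3.3 (Eve): min(-26, 1, -71) = -71
n2.3 (Zane): max(-91, -74, -71) = -71
n2.4.1 (Eve): min(65, 51, -90, 49) = -90
n2.4.2 (Eve): min(37, 69) = 37
n2.4 (Zane): max(-90, 37) = 37
n2 (Eve): min(30, -48, -71, 37) = -71
Zane prefers the higher value; n1=-26, n2=-71. n1 is better since -26 > -71.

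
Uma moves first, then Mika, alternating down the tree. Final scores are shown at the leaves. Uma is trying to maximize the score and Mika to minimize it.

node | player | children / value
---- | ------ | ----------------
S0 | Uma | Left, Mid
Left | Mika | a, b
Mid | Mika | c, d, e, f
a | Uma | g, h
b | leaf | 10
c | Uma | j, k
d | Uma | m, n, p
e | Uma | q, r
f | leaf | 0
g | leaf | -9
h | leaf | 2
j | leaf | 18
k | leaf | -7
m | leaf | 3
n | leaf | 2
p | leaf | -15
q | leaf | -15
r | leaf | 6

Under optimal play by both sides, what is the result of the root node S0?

2

a (Uma): max(-9, 2) = 2
Left (Mika): min(2, 10) = 2
c (Uma): max(18, -7) = 18
d (Uma): max(3, 2, -15) = 3
e (Uma): max(-15, 6) = 6
Mid (Mika): min(18, 3, 6, 0) = 0
S0 (Uma): max(2, 0) = 2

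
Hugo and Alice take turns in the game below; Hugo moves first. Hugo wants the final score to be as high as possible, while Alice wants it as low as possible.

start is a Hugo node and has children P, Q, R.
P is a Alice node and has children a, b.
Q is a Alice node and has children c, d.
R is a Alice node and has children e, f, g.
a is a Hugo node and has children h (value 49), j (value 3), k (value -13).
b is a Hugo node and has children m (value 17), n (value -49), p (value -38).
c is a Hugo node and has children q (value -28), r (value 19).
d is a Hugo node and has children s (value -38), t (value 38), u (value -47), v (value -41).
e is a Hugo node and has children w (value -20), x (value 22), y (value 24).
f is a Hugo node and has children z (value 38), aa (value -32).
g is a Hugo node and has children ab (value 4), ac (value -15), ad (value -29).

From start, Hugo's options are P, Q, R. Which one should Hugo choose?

Q

a (Hugo): max(49, 3, -13) = 49
b (Hugo): max(17, -49, -38) = 17
P (Alice): min(49, 17) = 17
c (Hugo): max(-28, 19) = 19
d (Hugo): max(-38, 38, -47, -41) = 38
Q (Alice): min(19, 38) = 19
e (Hugo): max(-20, 22, 24) = 24
f (Hugo): max(38, -32) = 38
g (Hugo): max(4, -15, -29) = 4
R (Alice): min(24, 38, 4) = 4
start (Hugo): max(17, 19, 4) = 19
Hugo at start wants the highest of {P=17, Q=19, R=4}, so chooses Q.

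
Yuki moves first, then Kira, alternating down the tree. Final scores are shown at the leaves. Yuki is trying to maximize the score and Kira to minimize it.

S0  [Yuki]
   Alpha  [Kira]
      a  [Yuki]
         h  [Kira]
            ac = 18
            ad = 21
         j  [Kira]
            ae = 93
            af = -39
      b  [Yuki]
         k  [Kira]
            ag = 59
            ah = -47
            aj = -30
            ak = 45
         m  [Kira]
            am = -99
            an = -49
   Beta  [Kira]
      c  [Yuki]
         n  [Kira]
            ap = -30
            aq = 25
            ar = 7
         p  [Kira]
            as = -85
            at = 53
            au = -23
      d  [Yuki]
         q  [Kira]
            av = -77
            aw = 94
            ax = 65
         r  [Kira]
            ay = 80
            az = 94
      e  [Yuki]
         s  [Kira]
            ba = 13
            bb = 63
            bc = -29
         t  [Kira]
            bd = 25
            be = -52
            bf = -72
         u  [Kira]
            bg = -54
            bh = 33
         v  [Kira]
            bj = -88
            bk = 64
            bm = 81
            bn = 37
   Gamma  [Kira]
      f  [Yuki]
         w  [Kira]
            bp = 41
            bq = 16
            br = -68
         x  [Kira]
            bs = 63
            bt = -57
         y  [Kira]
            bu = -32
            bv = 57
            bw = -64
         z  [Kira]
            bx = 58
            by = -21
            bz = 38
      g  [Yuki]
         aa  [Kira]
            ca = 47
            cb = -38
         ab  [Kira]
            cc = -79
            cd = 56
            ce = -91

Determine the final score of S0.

h (Kira): min(18, 21) = 18
j (Kira): min(93, -39) = -39
a (Yuki): max(18, -39) = 18
k (Kira): min(59, -47, -30, 45) = -47
m (Kira): min(-99, -49) = -99
b (Yuki): max(-47, -99) = -47
Alpha (Kira): min(18, -47) = -47
n (Kira): min(-30, 25, 7) = -30
p (Kira): min(-85, 53, -23) = -85
c (Yuki): max(-30, -85) = -30
q (Kira): min(-77, 94, 65) = -77
r (Kira): min(80, 94) = 80
d (Yuki): max(-77, 80) = 80
s (Kira): min(13, 63, -29) = -29
t (Kira): min(25, -52, -72) = -72
u (Kira): min(-54, 33) = -54
v (Kira): min(-88, 64, 81, 37) = -88
e (Yuki): max(-29, -72, -54, -88) = -29
Beta (Kira): min(-30, 80, -29) = -30
w (Kira): min(41, 16, -68) = -68
x (Kira): min(63, -57) = -57
y (Kira): min(-32, 57, -64) = -64
z (Kira): min(58, -21, 38) = -21
f (Yuki): max(-68, -57, -64, -21) = -21
aa (Kira): min(47, -38) = -38
ab (Kira): min(-79, 56, -91) = -91
g (Yuki): max(-38, -91) = -38
Gamma (Kira): min(-21, -38) = -38
S0 (Yuki): max(-47, -30, -38) = -30

-30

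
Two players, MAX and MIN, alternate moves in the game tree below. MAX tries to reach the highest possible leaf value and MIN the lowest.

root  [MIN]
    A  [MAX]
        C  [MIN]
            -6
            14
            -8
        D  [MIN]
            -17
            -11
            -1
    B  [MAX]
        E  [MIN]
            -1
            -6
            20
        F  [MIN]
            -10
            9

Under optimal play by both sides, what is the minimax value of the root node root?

C (MIN): min(-6, 14, -8) = -8
D (MIN): min(-17, -11, -1) = -17
A (MAX): max(-8, -17) = -8
E (MIN): min(-1, -6, 20) = -6
F (MIN): min(-10, 9) = -10
B (MAX): max(-6, -10) = -6
root (MIN): min(-8, -6) = -8

-8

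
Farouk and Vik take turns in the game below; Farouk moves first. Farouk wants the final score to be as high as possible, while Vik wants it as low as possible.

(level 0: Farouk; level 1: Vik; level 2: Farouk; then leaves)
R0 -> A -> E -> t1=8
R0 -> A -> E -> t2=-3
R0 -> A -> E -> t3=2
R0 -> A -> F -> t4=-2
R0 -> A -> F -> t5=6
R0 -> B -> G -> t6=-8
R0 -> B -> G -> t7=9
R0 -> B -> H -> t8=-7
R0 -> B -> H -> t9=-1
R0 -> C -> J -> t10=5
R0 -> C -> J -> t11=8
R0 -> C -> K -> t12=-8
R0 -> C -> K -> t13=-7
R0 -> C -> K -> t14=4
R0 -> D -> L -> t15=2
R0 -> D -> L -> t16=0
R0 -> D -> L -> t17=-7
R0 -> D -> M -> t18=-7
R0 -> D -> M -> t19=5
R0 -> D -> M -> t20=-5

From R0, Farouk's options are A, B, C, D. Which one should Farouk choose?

E (Farouk): max(8, -3, 2) = 8
F (Farouk): max(-2, 6) = 6
A (Vik): min(8, 6) = 6
G (Farouk): max(-8, 9) = 9
H (Farouk): max(-7, -1) = -1
B (Vik): min(9, -1) = -1
J (Farouk): max(5, 8) = 8
K (Farouk): max(-8, -7, 4) = 4
C (Vik): min(8, 4) = 4
L (Farouk): max(2, 0, -7) = 2
M (Farouk): max(-7, 5, -5) = 5
D (Vik): min(2, 5) = 2
R0 (Farouk): max(6, -1, 4, 2) = 6
Farouk at R0 wants the highest of {A=6, B=-1, C=4, D=2}, so chooses A.

A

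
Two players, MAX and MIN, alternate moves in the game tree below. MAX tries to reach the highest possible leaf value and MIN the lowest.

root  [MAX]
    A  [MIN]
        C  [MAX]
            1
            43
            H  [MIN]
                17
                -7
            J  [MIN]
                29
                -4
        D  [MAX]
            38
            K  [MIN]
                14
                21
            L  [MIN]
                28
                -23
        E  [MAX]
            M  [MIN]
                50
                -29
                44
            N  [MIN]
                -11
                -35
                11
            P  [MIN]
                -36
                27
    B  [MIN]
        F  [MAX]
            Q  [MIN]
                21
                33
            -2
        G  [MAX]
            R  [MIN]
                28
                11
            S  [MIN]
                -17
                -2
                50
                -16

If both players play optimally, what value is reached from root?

11

H (MIN): min(17, -7) = -7
J (MIN): min(29, -4) = -4
C (MAX): max(1, 43, -7, -4) = 43
K (MIN): min(14, 21) = 14
L (MIN): min(28, -23) = -23
D (MAX): max(38, 14, -23) = 38
M (MIN): min(50, -29, 44) = -29
N (MIN): min(-11, -35, 11) = -35
P (MIN): min(-36, 27) = -36
E (MAX): max(-29, -35, -36) = -29
A (MIN): min(43, 38, -29) = -29
Q (MIN): min(21, 33) = 21
F (MAX): max(21, -2) = 21
R (MIN): min(28, 11) = 11
S (MIN): min(-17, -2, 50, -16) = -17
G (MAX): max(11, -17) = 11
B (MIN): min(21, 11) = 11
root (MAX): max(-29, 11) = 11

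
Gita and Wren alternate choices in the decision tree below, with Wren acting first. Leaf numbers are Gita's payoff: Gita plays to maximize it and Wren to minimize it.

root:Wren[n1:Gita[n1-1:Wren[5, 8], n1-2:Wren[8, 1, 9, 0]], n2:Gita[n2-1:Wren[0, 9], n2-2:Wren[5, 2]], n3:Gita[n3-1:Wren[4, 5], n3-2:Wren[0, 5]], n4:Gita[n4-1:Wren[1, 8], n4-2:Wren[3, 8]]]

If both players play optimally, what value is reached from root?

2

n1-1 (Wren): min(5, 8) = 5
n1-2 (Wren): min(8, 1, 9, 0) = 0
n1 (Gita): max(5, 0) = 5
n2-1 (Wren): min(0, 9) = 0
n2-2 (Wren): min(5, 2) = 2
n2 (Gita): max(0, 2) = 2
n3-1 (Wren): min(4, 5) = 4
n3-2 (Wren): min(0, 5) = 0
n3 (Gita): max(4, 0) = 4
n4-1 (Wren): min(1, 8) = 1
n4-2 (Wren): min(3, 8) = 3
n4 (Gita): max(1, 3) = 3
root (Wren): min(5, 2, 4, 3) = 2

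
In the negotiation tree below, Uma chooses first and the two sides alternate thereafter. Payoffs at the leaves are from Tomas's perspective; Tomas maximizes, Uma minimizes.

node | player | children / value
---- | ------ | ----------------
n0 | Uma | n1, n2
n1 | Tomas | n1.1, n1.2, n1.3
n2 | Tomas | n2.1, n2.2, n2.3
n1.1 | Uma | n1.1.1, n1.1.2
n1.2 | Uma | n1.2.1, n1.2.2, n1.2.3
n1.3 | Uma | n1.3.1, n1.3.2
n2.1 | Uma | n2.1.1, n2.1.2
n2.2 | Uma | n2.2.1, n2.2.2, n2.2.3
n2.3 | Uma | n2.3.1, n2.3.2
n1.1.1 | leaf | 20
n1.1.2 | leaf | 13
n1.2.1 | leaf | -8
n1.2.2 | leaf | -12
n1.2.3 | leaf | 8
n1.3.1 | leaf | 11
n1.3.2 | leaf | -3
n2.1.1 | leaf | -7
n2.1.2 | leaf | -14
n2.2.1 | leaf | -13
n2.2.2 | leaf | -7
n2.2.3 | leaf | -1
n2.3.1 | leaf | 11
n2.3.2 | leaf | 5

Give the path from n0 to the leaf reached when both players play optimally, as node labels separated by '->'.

n0 -> n2 -> n2.3 -> n2.3.2

n1.1 (Uma): min(20, 13) = 13
n1.2 (Uma): min(-8, -12, 8) = -12
n1.3 (Uma): min(11, -3) = -3
n1 (Tomas): max(13, -12, -3) = 13
n2.1 (Uma): min(-7, -14) = -14
n2.2 (Uma): min(-13, -7, -1) = -13
n2.3 (Uma): min(11, 5) = 5
n2 (Tomas): max(-14, -13, 5) = 5
n0 (Uma): min(13, 5) = 5
At n0, Uma picks n2 (lowest: 5).
At n2, Tomas picks n2.3 (highest: 5).
At n2.3, Uma picks n2.3.2 (lowest: 5).
Terminal value 5.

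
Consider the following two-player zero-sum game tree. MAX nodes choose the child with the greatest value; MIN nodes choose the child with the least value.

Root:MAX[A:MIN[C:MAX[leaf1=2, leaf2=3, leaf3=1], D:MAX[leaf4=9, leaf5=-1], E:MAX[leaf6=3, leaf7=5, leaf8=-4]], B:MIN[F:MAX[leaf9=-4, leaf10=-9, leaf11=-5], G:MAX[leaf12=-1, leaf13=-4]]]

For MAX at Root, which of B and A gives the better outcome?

A

F (MAX): max(-4, -9, -5) = -4
G (MAX): max(-1, -4) = -1
B (MIN): min(-4, -1) = -4
C (MAX): max(2, 3, 1) = 3
D (MAX): max(9, -1) = 9
E (MAX): max(3, 5, -4) = 5
A (MIN): min(3, 9, 5) = 3
MAX prefers the higher value; B=-4, A=3. A is better since 3 > -4.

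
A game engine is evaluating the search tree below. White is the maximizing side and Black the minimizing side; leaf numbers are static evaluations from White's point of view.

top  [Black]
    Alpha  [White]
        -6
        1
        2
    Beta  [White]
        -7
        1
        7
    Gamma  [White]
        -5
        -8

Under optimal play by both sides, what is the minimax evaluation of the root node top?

Alpha (White): max(-6, 1, 2) = 2
Beta (White): max(-7, 1, 7) = 7
Gamma (White): max(-5, -8) = -5
top (Black): min(2, 7, -5) = -5

-5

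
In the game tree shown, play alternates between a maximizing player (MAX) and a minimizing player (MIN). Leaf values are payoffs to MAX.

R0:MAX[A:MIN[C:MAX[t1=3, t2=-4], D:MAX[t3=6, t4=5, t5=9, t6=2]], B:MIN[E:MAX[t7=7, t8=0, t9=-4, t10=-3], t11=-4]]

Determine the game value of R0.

C (MAX): max(3, -4) = 3
D (MAX): max(6, 5, 9, 2) = 9
A (MIN): min(3, 9) = 3
E (MAX): max(7, 0, -4, -3) = 7
B (MIN): min(7, -4) = -4
R0 (MAX): max(3, -4) = 3

3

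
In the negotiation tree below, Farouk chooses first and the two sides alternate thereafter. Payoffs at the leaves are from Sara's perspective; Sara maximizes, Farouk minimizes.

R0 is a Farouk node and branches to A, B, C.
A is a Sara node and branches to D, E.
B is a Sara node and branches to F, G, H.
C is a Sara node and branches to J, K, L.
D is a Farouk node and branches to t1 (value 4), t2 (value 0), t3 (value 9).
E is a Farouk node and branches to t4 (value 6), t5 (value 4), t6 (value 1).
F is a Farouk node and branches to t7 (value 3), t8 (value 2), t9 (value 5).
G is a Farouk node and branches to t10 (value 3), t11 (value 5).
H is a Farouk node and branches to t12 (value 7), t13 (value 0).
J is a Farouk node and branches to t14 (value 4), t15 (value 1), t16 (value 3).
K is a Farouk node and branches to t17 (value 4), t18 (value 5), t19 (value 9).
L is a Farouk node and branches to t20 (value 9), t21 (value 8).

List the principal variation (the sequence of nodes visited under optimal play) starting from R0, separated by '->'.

D (Farouk): min(4, 0, 9) = 0
E (Farouk): min(6, 4, 1) = 1
A (Sara): max(0, 1) = 1
F (Farouk): min(3, 2, 5) = 2
G (Farouk): min(3, 5) = 3
H (Farouk): min(7, 0) = 0
B (Sara): max(2, 3, 0) = 3
J (Farouk): min(4, 1, 3) = 1
K (Farouk): min(4, 5, 9) = 4
L (Farouk): min(9, 8) = 8
C (Sara): max(1, 4, 8) = 8
R0 (Farouk): min(1, 3, 8) = 1
At R0, Farouk picks A (lowest: 1).
At A, Sara picks E (highest: 1).
At E, Farouk picks t6 (lowest: 1).
Terminal value 1.

R0 -> A -> E -> t6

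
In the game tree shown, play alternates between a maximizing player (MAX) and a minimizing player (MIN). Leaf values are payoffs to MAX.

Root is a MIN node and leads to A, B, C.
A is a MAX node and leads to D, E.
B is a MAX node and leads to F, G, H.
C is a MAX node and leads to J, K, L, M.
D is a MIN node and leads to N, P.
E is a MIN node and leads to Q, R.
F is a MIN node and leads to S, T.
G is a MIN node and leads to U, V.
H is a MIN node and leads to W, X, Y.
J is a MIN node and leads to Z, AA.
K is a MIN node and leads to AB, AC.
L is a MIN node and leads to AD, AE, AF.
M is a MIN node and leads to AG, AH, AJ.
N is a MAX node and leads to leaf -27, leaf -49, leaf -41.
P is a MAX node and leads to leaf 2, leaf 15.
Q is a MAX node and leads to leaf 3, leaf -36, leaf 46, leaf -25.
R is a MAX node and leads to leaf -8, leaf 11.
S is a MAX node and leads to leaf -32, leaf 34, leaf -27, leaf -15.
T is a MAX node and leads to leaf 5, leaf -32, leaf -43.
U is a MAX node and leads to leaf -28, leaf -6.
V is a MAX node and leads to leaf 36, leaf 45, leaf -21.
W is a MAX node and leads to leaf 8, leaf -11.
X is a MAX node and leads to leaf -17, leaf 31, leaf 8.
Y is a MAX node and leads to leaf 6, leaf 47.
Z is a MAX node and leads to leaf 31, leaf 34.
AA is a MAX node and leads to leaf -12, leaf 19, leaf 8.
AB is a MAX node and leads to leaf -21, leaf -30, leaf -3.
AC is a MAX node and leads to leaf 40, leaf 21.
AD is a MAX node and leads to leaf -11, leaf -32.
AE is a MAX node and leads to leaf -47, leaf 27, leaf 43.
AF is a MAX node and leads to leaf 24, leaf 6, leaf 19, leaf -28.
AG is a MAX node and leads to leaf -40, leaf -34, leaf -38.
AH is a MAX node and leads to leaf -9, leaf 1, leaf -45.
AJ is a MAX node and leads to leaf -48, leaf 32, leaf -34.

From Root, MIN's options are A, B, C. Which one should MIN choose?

B

N (MAX): max(-27, -49, -41) = -27
P (MAX): max(2, 15) = 15
D (MIN): min(-27, 15) = -27
Q (MAX): max(3, -36, 46, -25) = 46
R (MAX): max(-8, 11) = 11
E (MIN): min(46, 11) = 11
A (MAX): max(-27, 11) = 11
S (MAX): max(-32, 34, -27, -15) = 34
T (MAX): max(5, -32, -43) = 5
F (MIN): min(34, 5) = 5
U (MAX): max(-28, -6) = -6
V (MAX): max(36, 45, -21) = 45
G (MIN): min(-6, 45) = -6
W (MAX): max(8, -11) = 8
X (MAX): max(-17, 31, 8) = 31
Y (MAX): max(6, 47) = 47
H (MIN): min(8, 31, 47) = 8
B (MAX): max(5, -6, 8) = 8
Z (MAX): max(31, 34) = 34
AA (MAX): max(-12, 19, 8) = 19
J (MIN): min(34, 19) = 19
AB (MAX): max(-21, -30, -3) = -3
AC (MAX): max(40, 21) = 40
K (MIN): min(-3, 40) = -3
AD (MAX): max(-11, -32) = -11
AE (MAX): max(-47, 27, 43) = 43
AF (MAX): max(24, 6, 19, -28) = 24
L (MIN): min(-11, 43, 24) = -11
AG (MAX): max(-40, -34, -38) = -34
AH (MAX): max(-9, 1, -45) = 1
AJ (MAX): max(-48, 32, -34) = 32
M (MIN): min(-34, 1, 32) = -34
C (MAX): max(19, -3, -11, -34) = 19
Root (MIN): min(11, 8, 19) = 8
MIN at Root wants the lowest of {A=11, B=8, C=19}, so chooses B.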